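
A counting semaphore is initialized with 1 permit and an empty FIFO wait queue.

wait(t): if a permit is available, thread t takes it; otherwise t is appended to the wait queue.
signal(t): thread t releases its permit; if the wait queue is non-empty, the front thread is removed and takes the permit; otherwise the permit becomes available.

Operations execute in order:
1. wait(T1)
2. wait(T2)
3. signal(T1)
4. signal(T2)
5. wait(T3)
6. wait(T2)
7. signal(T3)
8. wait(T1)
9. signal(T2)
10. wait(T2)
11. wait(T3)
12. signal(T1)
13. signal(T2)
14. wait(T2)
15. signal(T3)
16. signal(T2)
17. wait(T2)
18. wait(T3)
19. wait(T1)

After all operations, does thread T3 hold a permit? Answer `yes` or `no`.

Step 1: wait(T1) -> count=0 queue=[] holders={T1}
Step 2: wait(T2) -> count=0 queue=[T2] holders={T1}
Step 3: signal(T1) -> count=0 queue=[] holders={T2}
Step 4: signal(T2) -> count=1 queue=[] holders={none}
Step 5: wait(T3) -> count=0 queue=[] holders={T3}
Step 6: wait(T2) -> count=0 queue=[T2] holders={T3}
Step 7: signal(T3) -> count=0 queue=[] holders={T2}
Step 8: wait(T1) -> count=0 queue=[T1] holders={T2}
Step 9: signal(T2) -> count=0 queue=[] holders={T1}
Step 10: wait(T2) -> count=0 queue=[T2] holders={T1}
Step 11: wait(T3) -> count=0 queue=[T2,T3] holders={T1}
Step 12: signal(T1) -> count=0 queue=[T3] holders={T2}
Step 13: signal(T2) -> count=0 queue=[] holders={T3}
Step 14: wait(T2) -> count=0 queue=[T2] holders={T3}
Step 15: signal(T3) -> count=0 queue=[] holders={T2}
Step 16: signal(T2) -> count=1 queue=[] holders={none}
Step 17: wait(T2) -> count=0 queue=[] holders={T2}
Step 18: wait(T3) -> count=0 queue=[T3] holders={T2}
Step 19: wait(T1) -> count=0 queue=[T3,T1] holders={T2}
Final holders: {T2} -> T3 not in holders

Answer: no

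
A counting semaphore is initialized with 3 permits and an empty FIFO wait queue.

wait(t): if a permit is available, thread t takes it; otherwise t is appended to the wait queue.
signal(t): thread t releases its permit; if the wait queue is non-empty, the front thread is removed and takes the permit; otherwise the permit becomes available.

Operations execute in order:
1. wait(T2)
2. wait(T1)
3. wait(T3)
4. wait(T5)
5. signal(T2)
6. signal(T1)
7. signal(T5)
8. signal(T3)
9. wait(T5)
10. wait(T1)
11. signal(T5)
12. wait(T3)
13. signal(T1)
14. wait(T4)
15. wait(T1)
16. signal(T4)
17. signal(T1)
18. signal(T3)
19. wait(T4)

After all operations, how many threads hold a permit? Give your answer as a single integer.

Answer: 1

Derivation:
Step 1: wait(T2) -> count=2 queue=[] holders={T2}
Step 2: wait(T1) -> count=1 queue=[] holders={T1,T2}
Step 3: wait(T3) -> count=0 queue=[] holders={T1,T2,T3}
Step 4: wait(T5) -> count=0 queue=[T5] holders={T1,T2,T3}
Step 5: signal(T2) -> count=0 queue=[] holders={T1,T3,T5}
Step 6: signal(T1) -> count=1 queue=[] holders={T3,T5}
Step 7: signal(T5) -> count=2 queue=[] holders={T3}
Step 8: signal(T3) -> count=3 queue=[] holders={none}
Step 9: wait(T5) -> count=2 queue=[] holders={T5}
Step 10: wait(T1) -> count=1 queue=[] holders={T1,T5}
Step 11: signal(T5) -> count=2 queue=[] holders={T1}
Step 12: wait(T3) -> count=1 queue=[] holders={T1,T3}
Step 13: signal(T1) -> count=2 queue=[] holders={T3}
Step 14: wait(T4) -> count=1 queue=[] holders={T3,T4}
Step 15: wait(T1) -> count=0 queue=[] holders={T1,T3,T4}
Step 16: signal(T4) -> count=1 queue=[] holders={T1,T3}
Step 17: signal(T1) -> count=2 queue=[] holders={T3}
Step 18: signal(T3) -> count=3 queue=[] holders={none}
Step 19: wait(T4) -> count=2 queue=[] holders={T4}
Final holders: {T4} -> 1 thread(s)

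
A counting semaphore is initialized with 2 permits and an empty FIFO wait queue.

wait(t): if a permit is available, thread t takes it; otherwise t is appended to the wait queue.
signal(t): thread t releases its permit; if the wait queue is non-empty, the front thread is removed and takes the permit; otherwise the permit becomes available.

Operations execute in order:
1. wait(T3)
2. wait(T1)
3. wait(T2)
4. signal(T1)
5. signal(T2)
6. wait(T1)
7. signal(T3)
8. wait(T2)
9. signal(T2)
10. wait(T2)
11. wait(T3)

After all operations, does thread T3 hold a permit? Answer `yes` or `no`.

Answer: no

Derivation:
Step 1: wait(T3) -> count=1 queue=[] holders={T3}
Step 2: wait(T1) -> count=0 queue=[] holders={T1,T3}
Step 3: wait(T2) -> count=0 queue=[T2] holders={T1,T3}
Step 4: signal(T1) -> count=0 queue=[] holders={T2,T3}
Step 5: signal(T2) -> count=1 queue=[] holders={T3}
Step 6: wait(T1) -> count=0 queue=[] holders={T1,T3}
Step 7: signal(T3) -> count=1 queue=[] holders={T1}
Step 8: wait(T2) -> count=0 queue=[] holders={T1,T2}
Step 9: signal(T2) -> count=1 queue=[] holders={T1}
Step 10: wait(T2) -> count=0 queue=[] holders={T1,T2}
Step 11: wait(T3) -> count=0 queue=[T3] holders={T1,T2}
Final holders: {T1,T2} -> T3 not in holders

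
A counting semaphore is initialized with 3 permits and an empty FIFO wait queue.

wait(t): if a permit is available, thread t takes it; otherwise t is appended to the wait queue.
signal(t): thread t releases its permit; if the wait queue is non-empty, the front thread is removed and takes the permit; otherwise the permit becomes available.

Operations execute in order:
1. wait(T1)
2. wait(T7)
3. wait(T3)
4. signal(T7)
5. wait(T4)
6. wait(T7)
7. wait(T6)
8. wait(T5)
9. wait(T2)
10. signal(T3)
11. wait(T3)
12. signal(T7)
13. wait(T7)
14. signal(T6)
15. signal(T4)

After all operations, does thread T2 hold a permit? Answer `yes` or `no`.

Step 1: wait(T1) -> count=2 queue=[] holders={T1}
Step 2: wait(T7) -> count=1 queue=[] holders={T1,T7}
Step 3: wait(T3) -> count=0 queue=[] holders={T1,T3,T7}
Step 4: signal(T7) -> count=1 queue=[] holders={T1,T3}
Step 5: wait(T4) -> count=0 queue=[] holders={T1,T3,T4}
Step 6: wait(T7) -> count=0 queue=[T7] holders={T1,T3,T4}
Step 7: wait(T6) -> count=0 queue=[T7,T6] holders={T1,T3,T4}
Step 8: wait(T5) -> count=0 queue=[T7,T6,T5] holders={T1,T3,T4}
Step 9: wait(T2) -> count=0 queue=[T7,T6,T5,T2] holders={T1,T3,T4}
Step 10: signal(T3) -> count=0 queue=[T6,T5,T2] holders={T1,T4,T7}
Step 11: wait(T3) -> count=0 queue=[T6,T5,T2,T3] holders={T1,T4,T7}
Step 12: signal(T7) -> count=0 queue=[T5,T2,T3] holders={T1,T4,T6}
Step 13: wait(T7) -> count=0 queue=[T5,T2,T3,T7] holders={T1,T4,T6}
Step 14: signal(T6) -> count=0 queue=[T2,T3,T7] holders={T1,T4,T5}
Step 15: signal(T4) -> count=0 queue=[T3,T7] holders={T1,T2,T5}
Final holders: {T1,T2,T5} -> T2 in holders

Answer: yes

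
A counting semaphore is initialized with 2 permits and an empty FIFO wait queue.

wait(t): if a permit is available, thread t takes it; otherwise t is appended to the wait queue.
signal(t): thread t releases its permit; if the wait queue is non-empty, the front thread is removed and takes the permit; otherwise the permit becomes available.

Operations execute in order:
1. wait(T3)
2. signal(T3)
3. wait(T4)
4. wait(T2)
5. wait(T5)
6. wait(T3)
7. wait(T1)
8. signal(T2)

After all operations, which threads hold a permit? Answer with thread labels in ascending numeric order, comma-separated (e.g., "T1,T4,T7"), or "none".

Step 1: wait(T3) -> count=1 queue=[] holders={T3}
Step 2: signal(T3) -> count=2 queue=[] holders={none}
Step 3: wait(T4) -> count=1 queue=[] holders={T4}
Step 4: wait(T2) -> count=0 queue=[] holders={T2,T4}
Step 5: wait(T5) -> count=0 queue=[T5] holders={T2,T4}
Step 6: wait(T3) -> count=0 queue=[T5,T3] holders={T2,T4}
Step 7: wait(T1) -> count=0 queue=[T5,T3,T1] holders={T2,T4}
Step 8: signal(T2) -> count=0 queue=[T3,T1] holders={T4,T5}
Final holders: T4,T5

Answer: T4,T5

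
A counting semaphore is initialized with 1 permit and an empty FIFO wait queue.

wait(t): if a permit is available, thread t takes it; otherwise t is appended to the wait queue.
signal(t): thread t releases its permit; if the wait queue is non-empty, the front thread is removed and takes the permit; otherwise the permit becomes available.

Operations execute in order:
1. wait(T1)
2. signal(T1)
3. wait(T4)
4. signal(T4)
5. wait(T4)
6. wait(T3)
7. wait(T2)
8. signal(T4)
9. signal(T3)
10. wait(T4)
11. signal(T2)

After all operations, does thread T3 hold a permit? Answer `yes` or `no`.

Step 1: wait(T1) -> count=0 queue=[] holders={T1}
Step 2: signal(T1) -> count=1 queue=[] holders={none}
Step 3: wait(T4) -> count=0 queue=[] holders={T4}
Step 4: signal(T4) -> count=1 queue=[] holders={none}
Step 5: wait(T4) -> count=0 queue=[] holders={T4}
Step 6: wait(T3) -> count=0 queue=[T3] holders={T4}
Step 7: wait(T2) -> count=0 queue=[T3,T2] holders={T4}
Step 8: signal(T4) -> count=0 queue=[T2] holders={T3}
Step 9: signal(T3) -> count=0 queue=[] holders={T2}
Step 10: wait(T4) -> count=0 queue=[T4] holders={T2}
Step 11: signal(T2) -> count=0 queue=[] holders={T4}
Final holders: {T4} -> T3 not in holders

Answer: no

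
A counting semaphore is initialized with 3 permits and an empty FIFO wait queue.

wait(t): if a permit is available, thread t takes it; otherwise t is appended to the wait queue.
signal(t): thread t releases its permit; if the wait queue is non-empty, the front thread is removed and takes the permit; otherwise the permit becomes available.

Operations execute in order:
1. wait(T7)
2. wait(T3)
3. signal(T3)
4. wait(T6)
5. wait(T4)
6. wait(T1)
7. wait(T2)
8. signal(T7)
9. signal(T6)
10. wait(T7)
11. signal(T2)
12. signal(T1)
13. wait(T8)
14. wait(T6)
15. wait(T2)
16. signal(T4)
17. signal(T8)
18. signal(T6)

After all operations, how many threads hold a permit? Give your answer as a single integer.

Step 1: wait(T7) -> count=2 queue=[] holders={T7}
Step 2: wait(T3) -> count=1 queue=[] holders={T3,T7}
Step 3: signal(T3) -> count=2 queue=[] holders={T7}
Step 4: wait(T6) -> count=1 queue=[] holders={T6,T7}
Step 5: wait(T4) -> count=0 queue=[] holders={T4,T6,T7}
Step 6: wait(T1) -> count=0 queue=[T1] holders={T4,T6,T7}
Step 7: wait(T2) -> count=0 queue=[T1,T2] holders={T4,T6,T7}
Step 8: signal(T7) -> count=0 queue=[T2] holders={T1,T4,T6}
Step 9: signal(T6) -> count=0 queue=[] holders={T1,T2,T4}
Step 10: wait(T7) -> count=0 queue=[T7] holders={T1,T2,T4}
Step 11: signal(T2) -> count=0 queue=[] holders={T1,T4,T7}
Step 12: signal(T1) -> count=1 queue=[] holders={T4,T7}
Step 13: wait(T8) -> count=0 queue=[] holders={T4,T7,T8}
Step 14: wait(T6) -> count=0 queue=[T6] holders={T4,T7,T8}
Step 15: wait(T2) -> count=0 queue=[T6,T2] holders={T4,T7,T8}
Step 16: signal(T4) -> count=0 queue=[T2] holders={T6,T7,T8}
Step 17: signal(T8) -> count=0 queue=[] holders={T2,T6,T7}
Step 18: signal(T6) -> count=1 queue=[] holders={T2,T7}
Final holders: {T2,T7} -> 2 thread(s)

Answer: 2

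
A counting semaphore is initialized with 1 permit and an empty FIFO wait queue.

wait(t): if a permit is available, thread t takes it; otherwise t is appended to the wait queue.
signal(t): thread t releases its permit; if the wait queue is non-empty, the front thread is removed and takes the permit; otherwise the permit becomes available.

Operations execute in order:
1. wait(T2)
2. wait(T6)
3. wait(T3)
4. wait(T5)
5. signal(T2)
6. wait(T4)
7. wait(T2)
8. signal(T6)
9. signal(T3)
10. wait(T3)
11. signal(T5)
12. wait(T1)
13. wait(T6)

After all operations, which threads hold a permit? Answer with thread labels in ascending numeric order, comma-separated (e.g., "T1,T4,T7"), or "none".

Answer: T4

Derivation:
Step 1: wait(T2) -> count=0 queue=[] holders={T2}
Step 2: wait(T6) -> count=0 queue=[T6] holders={T2}
Step 3: wait(T3) -> count=0 queue=[T6,T3] holders={T2}
Step 4: wait(T5) -> count=0 queue=[T6,T3,T5] holders={T2}
Step 5: signal(T2) -> count=0 queue=[T3,T5] holders={T6}
Step 6: wait(T4) -> count=0 queue=[T3,T5,T4] holders={T6}
Step 7: wait(T2) -> count=0 queue=[T3,T5,T4,T2] holders={T6}
Step 8: signal(T6) -> count=0 queue=[T5,T4,T2] holders={T3}
Step 9: signal(T3) -> count=0 queue=[T4,T2] holders={T5}
Step 10: wait(T3) -> count=0 queue=[T4,T2,T3] holders={T5}
Step 11: signal(T5) -> count=0 queue=[T2,T3] holders={T4}
Step 12: wait(T1) -> count=0 queue=[T2,T3,T1] holders={T4}
Step 13: wait(T6) -> count=0 queue=[T2,T3,T1,T6] holders={T4}
Final holders: T4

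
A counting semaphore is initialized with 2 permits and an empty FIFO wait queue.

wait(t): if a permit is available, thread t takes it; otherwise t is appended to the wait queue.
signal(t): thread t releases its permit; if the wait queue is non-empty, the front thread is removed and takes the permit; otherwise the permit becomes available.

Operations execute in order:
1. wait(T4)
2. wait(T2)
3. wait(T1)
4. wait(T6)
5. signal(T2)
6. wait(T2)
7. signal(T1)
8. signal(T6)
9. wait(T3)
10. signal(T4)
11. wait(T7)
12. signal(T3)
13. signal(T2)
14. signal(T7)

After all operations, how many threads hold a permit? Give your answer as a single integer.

Step 1: wait(T4) -> count=1 queue=[] holders={T4}
Step 2: wait(T2) -> count=0 queue=[] holders={T2,T4}
Step 3: wait(T1) -> count=0 queue=[T1] holders={T2,T4}
Step 4: wait(T6) -> count=0 queue=[T1,T6] holders={T2,T4}
Step 5: signal(T2) -> count=0 queue=[T6] holders={T1,T4}
Step 6: wait(T2) -> count=0 queue=[T6,T2] holders={T1,T4}
Step 7: signal(T1) -> count=0 queue=[T2] holders={T4,T6}
Step 8: signal(T6) -> count=0 queue=[] holders={T2,T4}
Step 9: wait(T3) -> count=0 queue=[T3] holders={T2,T4}
Step 10: signal(T4) -> count=0 queue=[] holders={T2,T3}
Step 11: wait(T7) -> count=0 queue=[T7] holders={T2,T3}
Step 12: signal(T3) -> count=0 queue=[] holders={T2,T7}
Step 13: signal(T2) -> count=1 queue=[] holders={T7}
Step 14: signal(T7) -> count=2 queue=[] holders={none}
Final holders: {none} -> 0 thread(s)

Answer: 0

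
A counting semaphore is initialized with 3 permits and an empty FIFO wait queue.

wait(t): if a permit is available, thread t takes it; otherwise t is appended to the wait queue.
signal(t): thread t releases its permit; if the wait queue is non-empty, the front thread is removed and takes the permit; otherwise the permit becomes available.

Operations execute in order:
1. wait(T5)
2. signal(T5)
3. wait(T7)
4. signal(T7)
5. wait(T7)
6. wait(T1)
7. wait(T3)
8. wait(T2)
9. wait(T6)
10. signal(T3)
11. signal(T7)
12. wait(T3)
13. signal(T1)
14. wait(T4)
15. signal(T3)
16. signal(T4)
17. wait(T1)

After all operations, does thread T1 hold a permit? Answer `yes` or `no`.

Step 1: wait(T5) -> count=2 queue=[] holders={T5}
Step 2: signal(T5) -> count=3 queue=[] holders={none}
Step 3: wait(T7) -> count=2 queue=[] holders={T7}
Step 4: signal(T7) -> count=3 queue=[] holders={none}
Step 5: wait(T7) -> count=2 queue=[] holders={T7}
Step 6: wait(T1) -> count=1 queue=[] holders={T1,T7}
Step 7: wait(T3) -> count=0 queue=[] holders={T1,T3,T7}
Step 8: wait(T2) -> count=0 queue=[T2] holders={T1,T3,T7}
Step 9: wait(T6) -> count=0 queue=[T2,T6] holders={T1,T3,T7}
Step 10: signal(T3) -> count=0 queue=[T6] holders={T1,T2,T7}
Step 11: signal(T7) -> count=0 queue=[] holders={T1,T2,T6}
Step 12: wait(T3) -> count=0 queue=[T3] holders={T1,T2,T6}
Step 13: signal(T1) -> count=0 queue=[] holders={T2,T3,T6}
Step 14: wait(T4) -> count=0 queue=[T4] holders={T2,T3,T6}
Step 15: signal(T3) -> count=0 queue=[] holders={T2,T4,T6}
Step 16: signal(T4) -> count=1 queue=[] holders={T2,T6}
Step 17: wait(T1) -> count=0 queue=[] holders={T1,T2,T6}
Final holders: {T1,T2,T6} -> T1 in holders

Answer: yes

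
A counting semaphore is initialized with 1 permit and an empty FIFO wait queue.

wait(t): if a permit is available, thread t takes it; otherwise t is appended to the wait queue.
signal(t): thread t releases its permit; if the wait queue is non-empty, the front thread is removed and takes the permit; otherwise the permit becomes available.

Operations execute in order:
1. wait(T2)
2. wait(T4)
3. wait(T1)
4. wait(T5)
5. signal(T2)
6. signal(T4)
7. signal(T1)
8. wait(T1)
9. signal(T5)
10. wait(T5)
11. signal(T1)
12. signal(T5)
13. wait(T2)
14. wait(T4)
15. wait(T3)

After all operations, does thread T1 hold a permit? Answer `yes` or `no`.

Answer: no

Derivation:
Step 1: wait(T2) -> count=0 queue=[] holders={T2}
Step 2: wait(T4) -> count=0 queue=[T4] holders={T2}
Step 3: wait(T1) -> count=0 queue=[T4,T1] holders={T2}
Step 4: wait(T5) -> count=0 queue=[T4,T1,T5] holders={T2}
Step 5: signal(T2) -> count=0 queue=[T1,T5] holders={T4}
Step 6: signal(T4) -> count=0 queue=[T5] holders={T1}
Step 7: signal(T1) -> count=0 queue=[] holders={T5}
Step 8: wait(T1) -> count=0 queue=[T1] holders={T5}
Step 9: signal(T5) -> count=0 queue=[] holders={T1}
Step 10: wait(T5) -> count=0 queue=[T5] holders={T1}
Step 11: signal(T1) -> count=0 queue=[] holders={T5}
Step 12: signal(T5) -> count=1 queue=[] holders={none}
Step 13: wait(T2) -> count=0 queue=[] holders={T2}
Step 14: wait(T4) -> count=0 queue=[T4] holders={T2}
Step 15: wait(T3) -> count=0 queue=[T4,T3] holders={T2}
Final holders: {T2} -> T1 not in holders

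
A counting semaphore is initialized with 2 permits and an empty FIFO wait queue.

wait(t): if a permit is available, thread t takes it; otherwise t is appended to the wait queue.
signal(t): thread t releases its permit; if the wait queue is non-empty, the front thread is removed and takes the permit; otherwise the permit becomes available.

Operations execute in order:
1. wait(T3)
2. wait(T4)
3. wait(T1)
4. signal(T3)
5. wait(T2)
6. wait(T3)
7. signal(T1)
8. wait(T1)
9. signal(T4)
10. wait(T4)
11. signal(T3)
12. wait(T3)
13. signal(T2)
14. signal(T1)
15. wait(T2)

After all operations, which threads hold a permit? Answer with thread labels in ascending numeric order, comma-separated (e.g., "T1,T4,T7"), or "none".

Step 1: wait(T3) -> count=1 queue=[] holders={T3}
Step 2: wait(T4) -> count=0 queue=[] holders={T3,T4}
Step 3: wait(T1) -> count=0 queue=[T1] holders={T3,T4}
Step 4: signal(T3) -> count=0 queue=[] holders={T1,T4}
Step 5: wait(T2) -> count=0 queue=[T2] holders={T1,T4}
Step 6: wait(T3) -> count=0 queue=[T2,T3] holders={T1,T4}
Step 7: signal(T1) -> count=0 queue=[T3] holders={T2,T4}
Step 8: wait(T1) -> count=0 queue=[T3,T1] holders={T2,T4}
Step 9: signal(T4) -> count=0 queue=[T1] holders={T2,T3}
Step 10: wait(T4) -> count=0 queue=[T1,T4] holders={T2,T3}
Step 11: signal(T3) -> count=0 queue=[T4] holders={T1,T2}
Step 12: wait(T3) -> count=0 queue=[T4,T3] holders={T1,T2}
Step 13: signal(T2) -> count=0 queue=[T3] holders={T1,T4}
Step 14: signal(T1) -> count=0 queue=[] holders={T3,T4}
Step 15: wait(T2) -> count=0 queue=[T2] holders={T3,T4}
Final holders: T3,T4

Answer: T3,T4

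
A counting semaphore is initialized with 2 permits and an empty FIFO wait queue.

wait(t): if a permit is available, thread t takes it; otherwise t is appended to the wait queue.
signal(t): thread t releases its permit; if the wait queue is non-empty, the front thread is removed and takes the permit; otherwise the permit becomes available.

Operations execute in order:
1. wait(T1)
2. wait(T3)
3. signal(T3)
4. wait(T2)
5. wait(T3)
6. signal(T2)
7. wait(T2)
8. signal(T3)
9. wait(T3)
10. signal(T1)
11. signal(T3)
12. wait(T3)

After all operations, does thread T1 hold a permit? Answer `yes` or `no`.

Answer: no

Derivation:
Step 1: wait(T1) -> count=1 queue=[] holders={T1}
Step 2: wait(T3) -> count=0 queue=[] holders={T1,T3}
Step 3: signal(T3) -> count=1 queue=[] holders={T1}
Step 4: wait(T2) -> count=0 queue=[] holders={T1,T2}
Step 5: wait(T3) -> count=0 queue=[T3] holders={T1,T2}
Step 6: signal(T2) -> count=0 queue=[] holders={T1,T3}
Step 7: wait(T2) -> count=0 queue=[T2] holders={T1,T3}
Step 8: signal(T3) -> count=0 queue=[] holders={T1,T2}
Step 9: wait(T3) -> count=0 queue=[T3] holders={T1,T2}
Step 10: signal(T1) -> count=0 queue=[] holders={T2,T3}
Step 11: signal(T3) -> count=1 queue=[] holders={T2}
Step 12: wait(T3) -> count=0 queue=[] holders={T2,T3}
Final holders: {T2,T3} -> T1 not in holders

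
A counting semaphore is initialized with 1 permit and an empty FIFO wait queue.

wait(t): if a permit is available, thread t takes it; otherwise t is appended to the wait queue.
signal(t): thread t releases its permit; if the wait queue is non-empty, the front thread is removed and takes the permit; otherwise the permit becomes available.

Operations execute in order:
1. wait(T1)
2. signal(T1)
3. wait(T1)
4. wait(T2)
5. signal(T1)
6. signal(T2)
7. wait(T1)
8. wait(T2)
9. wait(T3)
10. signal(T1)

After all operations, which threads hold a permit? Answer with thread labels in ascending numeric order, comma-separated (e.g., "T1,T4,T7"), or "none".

Answer: T2

Derivation:
Step 1: wait(T1) -> count=0 queue=[] holders={T1}
Step 2: signal(T1) -> count=1 queue=[] holders={none}
Step 3: wait(T1) -> count=0 queue=[] holders={T1}
Step 4: wait(T2) -> count=0 queue=[T2] holders={T1}
Step 5: signal(T1) -> count=0 queue=[] holders={T2}
Step 6: signal(T2) -> count=1 queue=[] holders={none}
Step 7: wait(T1) -> count=0 queue=[] holders={T1}
Step 8: wait(T2) -> count=0 queue=[T2] holders={T1}
Step 9: wait(T3) -> count=0 queue=[T2,T3] holders={T1}
Step 10: signal(T1) -> count=0 queue=[T3] holders={T2}
Final holders: T2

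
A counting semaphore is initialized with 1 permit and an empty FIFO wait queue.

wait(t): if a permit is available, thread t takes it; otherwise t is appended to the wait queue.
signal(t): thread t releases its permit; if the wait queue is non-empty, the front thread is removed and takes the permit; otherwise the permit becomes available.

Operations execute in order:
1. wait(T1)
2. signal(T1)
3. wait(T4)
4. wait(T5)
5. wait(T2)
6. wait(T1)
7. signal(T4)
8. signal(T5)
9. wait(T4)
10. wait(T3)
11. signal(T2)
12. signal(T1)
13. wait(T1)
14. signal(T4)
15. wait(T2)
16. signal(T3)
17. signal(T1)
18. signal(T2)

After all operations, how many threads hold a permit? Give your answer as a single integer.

Answer: 0

Derivation:
Step 1: wait(T1) -> count=0 queue=[] holders={T1}
Step 2: signal(T1) -> count=1 queue=[] holders={none}
Step 3: wait(T4) -> count=0 queue=[] holders={T4}
Step 4: wait(T5) -> count=0 queue=[T5] holders={T4}
Step 5: wait(T2) -> count=0 queue=[T5,T2] holders={T4}
Step 6: wait(T1) -> count=0 queue=[T5,T2,T1] holders={T4}
Step 7: signal(T4) -> count=0 queue=[T2,T1] holders={T5}
Step 8: signal(T5) -> count=0 queue=[T1] holders={T2}
Step 9: wait(T4) -> count=0 queue=[T1,T4] holders={T2}
Step 10: wait(T3) -> count=0 queue=[T1,T4,T3] holders={T2}
Step 11: signal(T2) -> count=0 queue=[T4,T3] holders={T1}
Step 12: signal(T1) -> count=0 queue=[T3] holders={T4}
Step 13: wait(T1) -> count=0 queue=[T3,T1] holders={T4}
Step 14: signal(T4) -> count=0 queue=[T1] holders={T3}
Step 15: wait(T2) -> count=0 queue=[T1,T2] holders={T3}
Step 16: signal(T3) -> count=0 queue=[T2] holders={T1}
Step 17: signal(T1) -> count=0 queue=[] holders={T2}
Step 18: signal(T2) -> count=1 queue=[] holders={none}
Final holders: {none} -> 0 thread(s)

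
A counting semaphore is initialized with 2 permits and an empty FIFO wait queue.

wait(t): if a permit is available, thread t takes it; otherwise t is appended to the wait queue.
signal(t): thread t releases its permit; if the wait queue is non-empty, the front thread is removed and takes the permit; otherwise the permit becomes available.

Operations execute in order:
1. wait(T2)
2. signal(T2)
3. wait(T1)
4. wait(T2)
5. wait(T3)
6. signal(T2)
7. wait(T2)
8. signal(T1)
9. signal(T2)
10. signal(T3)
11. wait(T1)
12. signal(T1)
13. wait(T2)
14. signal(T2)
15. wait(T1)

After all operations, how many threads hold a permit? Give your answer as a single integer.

Answer: 1

Derivation:
Step 1: wait(T2) -> count=1 queue=[] holders={T2}
Step 2: signal(T2) -> count=2 queue=[] holders={none}
Step 3: wait(T1) -> count=1 queue=[] holders={T1}
Step 4: wait(T2) -> count=0 queue=[] holders={T1,T2}
Step 5: wait(T3) -> count=0 queue=[T3] holders={T1,T2}
Step 6: signal(T2) -> count=0 queue=[] holders={T1,T3}
Step 7: wait(T2) -> count=0 queue=[T2] holders={T1,T3}
Step 8: signal(T1) -> count=0 queue=[] holders={T2,T3}
Step 9: signal(T2) -> count=1 queue=[] holders={T3}
Step 10: signal(T3) -> count=2 queue=[] holders={none}
Step 11: wait(T1) -> count=1 queue=[] holders={T1}
Step 12: signal(T1) -> count=2 queue=[] holders={none}
Step 13: wait(T2) -> count=1 queue=[] holders={T2}
Step 14: signal(T2) -> count=2 queue=[] holders={none}
Step 15: wait(T1) -> count=1 queue=[] holders={T1}
Final holders: {T1} -> 1 thread(s)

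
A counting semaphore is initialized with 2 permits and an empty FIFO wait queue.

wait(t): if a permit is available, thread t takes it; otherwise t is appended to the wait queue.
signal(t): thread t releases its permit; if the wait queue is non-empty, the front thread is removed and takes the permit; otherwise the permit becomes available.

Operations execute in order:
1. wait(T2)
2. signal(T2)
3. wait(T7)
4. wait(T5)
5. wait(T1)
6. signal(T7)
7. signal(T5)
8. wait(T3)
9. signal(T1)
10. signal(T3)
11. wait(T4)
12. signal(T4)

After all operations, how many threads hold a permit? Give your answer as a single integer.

Step 1: wait(T2) -> count=1 queue=[] holders={T2}
Step 2: signal(T2) -> count=2 queue=[] holders={none}
Step 3: wait(T7) -> count=1 queue=[] holders={T7}
Step 4: wait(T5) -> count=0 queue=[] holders={T5,T7}
Step 5: wait(T1) -> count=0 queue=[T1] holders={T5,T7}
Step 6: signal(T7) -> count=0 queue=[] holders={T1,T5}
Step 7: signal(T5) -> count=1 queue=[] holders={T1}
Step 8: wait(T3) -> count=0 queue=[] holders={T1,T3}
Step 9: signal(T1) -> count=1 queue=[] holders={T3}
Step 10: signal(T3) -> count=2 queue=[] holders={none}
Step 11: wait(T4) -> count=1 queue=[] holders={T4}
Step 12: signal(T4) -> count=2 queue=[] holders={none}
Final holders: {none} -> 0 thread(s)

Answer: 0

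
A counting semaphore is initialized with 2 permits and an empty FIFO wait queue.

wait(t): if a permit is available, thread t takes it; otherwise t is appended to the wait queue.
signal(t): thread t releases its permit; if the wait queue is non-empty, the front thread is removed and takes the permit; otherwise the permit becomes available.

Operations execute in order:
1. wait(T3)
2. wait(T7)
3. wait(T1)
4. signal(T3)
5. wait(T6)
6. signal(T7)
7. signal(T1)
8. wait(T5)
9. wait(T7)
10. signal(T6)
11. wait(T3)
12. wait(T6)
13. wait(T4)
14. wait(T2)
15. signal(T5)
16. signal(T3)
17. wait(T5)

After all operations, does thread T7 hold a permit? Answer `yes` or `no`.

Step 1: wait(T3) -> count=1 queue=[] holders={T3}
Step 2: wait(T7) -> count=0 queue=[] holders={T3,T7}
Step 3: wait(T1) -> count=0 queue=[T1] holders={T3,T7}
Step 4: signal(T3) -> count=0 queue=[] holders={T1,T7}
Step 5: wait(T6) -> count=0 queue=[T6] holders={T1,T7}
Step 6: signal(T7) -> count=0 queue=[] holders={T1,T6}
Step 7: signal(T1) -> count=1 queue=[] holders={T6}
Step 8: wait(T5) -> count=0 queue=[] holders={T5,T6}
Step 9: wait(T7) -> count=0 queue=[T7] holders={T5,T6}
Step 10: signal(T6) -> count=0 queue=[] holders={T5,T7}
Step 11: wait(T3) -> count=0 queue=[T3] holders={T5,T7}
Step 12: wait(T6) -> count=0 queue=[T3,T6] holders={T5,T7}
Step 13: wait(T4) -> count=0 queue=[T3,T6,T4] holders={T5,T7}
Step 14: wait(T2) -> count=0 queue=[T3,T6,T4,T2] holders={T5,T7}
Step 15: signal(T5) -> count=0 queue=[T6,T4,T2] holders={T3,T7}
Step 16: signal(T3) -> count=0 queue=[T4,T2] holders={T6,T7}
Step 17: wait(T5) -> count=0 queue=[T4,T2,T5] holders={T6,T7}
Final holders: {T6,T7} -> T7 in holders

Answer: yes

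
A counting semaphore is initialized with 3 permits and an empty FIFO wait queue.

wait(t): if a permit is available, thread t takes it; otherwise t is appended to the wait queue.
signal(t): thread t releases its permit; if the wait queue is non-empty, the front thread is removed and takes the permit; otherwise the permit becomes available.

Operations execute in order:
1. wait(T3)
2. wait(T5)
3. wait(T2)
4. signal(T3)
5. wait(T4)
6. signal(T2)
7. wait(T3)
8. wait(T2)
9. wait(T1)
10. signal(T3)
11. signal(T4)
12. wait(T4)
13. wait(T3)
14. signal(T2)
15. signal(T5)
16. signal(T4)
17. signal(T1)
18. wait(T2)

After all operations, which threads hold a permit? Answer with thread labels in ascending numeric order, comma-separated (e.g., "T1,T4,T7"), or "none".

Answer: T2,T3

Derivation:
Step 1: wait(T3) -> count=2 queue=[] holders={T3}
Step 2: wait(T5) -> count=1 queue=[] holders={T3,T5}
Step 3: wait(T2) -> count=0 queue=[] holders={T2,T3,T5}
Step 4: signal(T3) -> count=1 queue=[] holders={T2,T5}
Step 5: wait(T4) -> count=0 queue=[] holders={T2,T4,T5}
Step 6: signal(T2) -> count=1 queue=[] holders={T4,T5}
Step 7: wait(T3) -> count=0 queue=[] holders={T3,T4,T5}
Step 8: wait(T2) -> count=0 queue=[T2] holders={T3,T4,T5}
Step 9: wait(T1) -> count=0 queue=[T2,T1] holders={T3,T4,T5}
Step 10: signal(T3) -> count=0 queue=[T1] holders={T2,T4,T5}
Step 11: signal(T4) -> count=0 queue=[] holders={T1,T2,T5}
Step 12: wait(T4) -> count=0 queue=[T4] holders={T1,T2,T5}
Step 13: wait(T3) -> count=0 queue=[T4,T3] holders={T1,T2,T5}
Step 14: signal(T2) -> count=0 queue=[T3] holders={T1,T4,T5}
Step 15: signal(T5) -> count=0 queue=[] holders={T1,T3,T4}
Step 16: signal(T4) -> count=1 queue=[] holders={T1,T3}
Step 17: signal(T1) -> count=2 queue=[] holders={T3}
Step 18: wait(T2) -> count=1 queue=[] holders={T2,T3}
Final holders: T2,T3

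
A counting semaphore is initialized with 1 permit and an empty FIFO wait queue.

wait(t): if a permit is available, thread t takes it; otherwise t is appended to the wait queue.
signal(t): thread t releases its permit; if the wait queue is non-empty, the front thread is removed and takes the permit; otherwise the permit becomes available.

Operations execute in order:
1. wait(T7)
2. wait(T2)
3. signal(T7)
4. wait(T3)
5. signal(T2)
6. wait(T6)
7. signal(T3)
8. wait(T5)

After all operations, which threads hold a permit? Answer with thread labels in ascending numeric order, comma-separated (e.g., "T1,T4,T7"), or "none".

Answer: T6

Derivation:
Step 1: wait(T7) -> count=0 queue=[] holders={T7}
Step 2: wait(T2) -> count=0 queue=[T2] holders={T7}
Step 3: signal(T7) -> count=0 queue=[] holders={T2}
Step 4: wait(T3) -> count=0 queue=[T3] holders={T2}
Step 5: signal(T2) -> count=0 queue=[] holders={T3}
Step 6: wait(T6) -> count=0 queue=[T6] holders={T3}
Step 7: signal(T3) -> count=0 queue=[] holders={T6}
Step 8: wait(T5) -> count=0 queue=[T5] holders={T6}
Final holders: T6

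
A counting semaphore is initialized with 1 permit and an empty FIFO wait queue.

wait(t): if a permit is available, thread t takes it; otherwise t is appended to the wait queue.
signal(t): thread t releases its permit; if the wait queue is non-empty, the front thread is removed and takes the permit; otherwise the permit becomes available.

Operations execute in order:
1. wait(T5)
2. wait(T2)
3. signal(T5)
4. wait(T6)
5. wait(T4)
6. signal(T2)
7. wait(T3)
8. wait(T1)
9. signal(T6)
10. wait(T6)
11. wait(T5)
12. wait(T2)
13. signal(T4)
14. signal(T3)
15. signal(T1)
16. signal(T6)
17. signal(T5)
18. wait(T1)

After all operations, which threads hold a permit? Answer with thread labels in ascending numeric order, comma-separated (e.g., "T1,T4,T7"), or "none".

Step 1: wait(T5) -> count=0 queue=[] holders={T5}
Step 2: wait(T2) -> count=0 queue=[T2] holders={T5}
Step 3: signal(T5) -> count=0 queue=[] holders={T2}
Step 4: wait(T6) -> count=0 queue=[T6] holders={T2}
Step 5: wait(T4) -> count=0 queue=[T6,T4] holders={T2}
Step 6: signal(T2) -> count=0 queue=[T4] holders={T6}
Step 7: wait(T3) -> count=0 queue=[T4,T3] holders={T6}
Step 8: wait(T1) -> count=0 queue=[T4,T3,T1] holders={T6}
Step 9: signal(T6) -> count=0 queue=[T3,T1] holders={T4}
Step 10: wait(T6) -> count=0 queue=[T3,T1,T6] holders={T4}
Step 11: wait(T5) -> count=0 queue=[T3,T1,T6,T5] holders={T4}
Step 12: wait(T2) -> count=0 queue=[T3,T1,T6,T5,T2] holders={T4}
Step 13: signal(T4) -> count=0 queue=[T1,T6,T5,T2] holders={T3}
Step 14: signal(T3) -> count=0 queue=[T6,T5,T2] holders={T1}
Step 15: signal(T1) -> count=0 queue=[T5,T2] holders={T6}
Step 16: signal(T6) -> count=0 queue=[T2] holders={T5}
Step 17: signal(T5) -> count=0 queue=[] holders={T2}
Step 18: wait(T1) -> count=0 queue=[T1] holders={T2}
Final holders: T2

Answer: T2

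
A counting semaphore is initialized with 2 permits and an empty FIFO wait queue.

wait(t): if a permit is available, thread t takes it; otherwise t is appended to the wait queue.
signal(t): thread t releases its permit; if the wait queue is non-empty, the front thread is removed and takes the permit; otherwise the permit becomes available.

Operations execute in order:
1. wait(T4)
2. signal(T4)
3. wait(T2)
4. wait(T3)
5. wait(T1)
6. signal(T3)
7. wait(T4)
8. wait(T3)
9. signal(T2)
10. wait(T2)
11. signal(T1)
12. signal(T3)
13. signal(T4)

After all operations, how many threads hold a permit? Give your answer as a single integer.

Answer: 1

Derivation:
Step 1: wait(T4) -> count=1 queue=[] holders={T4}
Step 2: signal(T4) -> count=2 queue=[] holders={none}
Step 3: wait(T2) -> count=1 queue=[] holders={T2}
Step 4: wait(T3) -> count=0 queue=[] holders={T2,T3}
Step 5: wait(T1) -> count=0 queue=[T1] holders={T2,T3}
Step 6: signal(T3) -> count=0 queue=[] holders={T1,T2}
Step 7: wait(T4) -> count=0 queue=[T4] holders={T1,T2}
Step 8: wait(T3) -> count=0 queue=[T4,T3] holders={T1,T2}
Step 9: signal(T2) -> count=0 queue=[T3] holders={T1,T4}
Step 10: wait(T2) -> count=0 queue=[T3,T2] holders={T1,T4}
Step 11: signal(T1) -> count=0 queue=[T2] holders={T3,T4}
Step 12: signal(T3) -> count=0 queue=[] holders={T2,T4}
Step 13: signal(T4) -> count=1 queue=[] holders={T2}
Final holders: {T2} -> 1 thread(s)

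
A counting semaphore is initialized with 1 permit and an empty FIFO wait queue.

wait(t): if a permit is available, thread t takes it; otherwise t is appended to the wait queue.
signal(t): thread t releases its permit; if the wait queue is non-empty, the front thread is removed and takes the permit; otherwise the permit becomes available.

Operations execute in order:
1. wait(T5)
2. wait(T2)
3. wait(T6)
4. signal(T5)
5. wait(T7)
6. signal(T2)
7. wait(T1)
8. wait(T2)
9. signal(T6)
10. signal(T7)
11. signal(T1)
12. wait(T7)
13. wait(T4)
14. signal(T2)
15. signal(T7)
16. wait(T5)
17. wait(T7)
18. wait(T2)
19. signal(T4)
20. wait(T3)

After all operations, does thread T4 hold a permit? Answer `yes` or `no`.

Answer: no

Derivation:
Step 1: wait(T5) -> count=0 queue=[] holders={T5}
Step 2: wait(T2) -> count=0 queue=[T2] holders={T5}
Step 3: wait(T6) -> count=0 queue=[T2,T6] holders={T5}
Step 4: signal(T5) -> count=0 queue=[T6] holders={T2}
Step 5: wait(T7) -> count=0 queue=[T6,T7] holders={T2}
Step 6: signal(T2) -> count=0 queue=[T7] holders={T6}
Step 7: wait(T1) -> count=0 queue=[T7,T1] holders={T6}
Step 8: wait(T2) -> count=0 queue=[T7,T1,T2] holders={T6}
Step 9: signal(T6) -> count=0 queue=[T1,T2] holders={T7}
Step 10: signal(T7) -> count=0 queue=[T2] holders={T1}
Step 11: signal(T1) -> count=0 queue=[] holders={T2}
Step 12: wait(T7) -> count=0 queue=[T7] holders={T2}
Step 13: wait(T4) -> count=0 queue=[T7,T4] holders={T2}
Step 14: signal(T2) -> count=0 queue=[T4] holders={T7}
Step 15: signal(T7) -> count=0 queue=[] holders={T4}
Step 16: wait(T5) -> count=0 queue=[T5] holders={T4}
Step 17: wait(T7) -> count=0 queue=[T5,T7] holders={T4}
Step 18: wait(T2) -> count=0 queue=[T5,T7,T2] holders={T4}
Step 19: signal(T4) -> count=0 queue=[T7,T2] holders={T5}
Step 20: wait(T3) -> count=0 queue=[T7,T2,T3] holders={T5}
Final holders: {T5} -> T4 not in holders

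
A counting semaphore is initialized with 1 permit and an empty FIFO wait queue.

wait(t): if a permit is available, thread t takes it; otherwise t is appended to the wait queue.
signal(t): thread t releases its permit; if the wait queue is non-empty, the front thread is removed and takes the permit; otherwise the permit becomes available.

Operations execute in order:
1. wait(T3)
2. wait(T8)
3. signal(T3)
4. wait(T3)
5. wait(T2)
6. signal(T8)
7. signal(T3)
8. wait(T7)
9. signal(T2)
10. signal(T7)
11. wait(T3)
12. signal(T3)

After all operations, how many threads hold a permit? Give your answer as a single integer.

Step 1: wait(T3) -> count=0 queue=[] holders={T3}
Step 2: wait(T8) -> count=0 queue=[T8] holders={T3}
Step 3: signal(T3) -> count=0 queue=[] holders={T8}
Step 4: wait(T3) -> count=0 queue=[T3] holders={T8}
Step 5: wait(T2) -> count=0 queue=[T3,T2] holders={T8}
Step 6: signal(T8) -> count=0 queue=[T2] holders={T3}
Step 7: signal(T3) -> count=0 queue=[] holders={T2}
Step 8: wait(T7) -> count=0 queue=[T7] holders={T2}
Step 9: signal(T2) -> count=0 queue=[] holders={T7}
Step 10: signal(T7) -> count=1 queue=[] holders={none}
Step 11: wait(T3) -> count=0 queue=[] holders={T3}
Step 12: signal(T3) -> count=1 queue=[] holders={none}
Final holders: {none} -> 0 thread(s)

Answer: 0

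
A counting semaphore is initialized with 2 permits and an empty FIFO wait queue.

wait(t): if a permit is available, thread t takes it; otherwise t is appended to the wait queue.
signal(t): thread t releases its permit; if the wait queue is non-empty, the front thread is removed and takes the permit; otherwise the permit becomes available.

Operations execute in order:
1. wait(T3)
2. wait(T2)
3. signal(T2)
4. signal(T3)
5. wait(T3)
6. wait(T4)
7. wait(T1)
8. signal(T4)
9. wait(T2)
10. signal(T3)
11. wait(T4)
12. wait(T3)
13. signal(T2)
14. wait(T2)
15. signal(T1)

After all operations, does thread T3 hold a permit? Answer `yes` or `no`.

Step 1: wait(T3) -> count=1 queue=[] holders={T3}
Step 2: wait(T2) -> count=0 queue=[] holders={T2,T3}
Step 3: signal(T2) -> count=1 queue=[] holders={T3}
Step 4: signal(T3) -> count=2 queue=[] holders={none}
Step 5: wait(T3) -> count=1 queue=[] holders={T3}
Step 6: wait(T4) -> count=0 queue=[] holders={T3,T4}
Step 7: wait(T1) -> count=0 queue=[T1] holders={T3,T4}
Step 8: signal(T4) -> count=0 queue=[] holders={T1,T3}
Step 9: wait(T2) -> count=0 queue=[T2] holders={T1,T3}
Step 10: signal(T3) -> count=0 queue=[] holders={T1,T2}
Step 11: wait(T4) -> count=0 queue=[T4] holders={T1,T2}
Step 12: wait(T3) -> count=0 queue=[T4,T3] holders={T1,T2}
Step 13: signal(T2) -> count=0 queue=[T3] holders={T1,T4}
Step 14: wait(T2) -> count=0 queue=[T3,T2] holders={T1,T4}
Step 15: signal(T1) -> count=0 queue=[T2] holders={T3,T4}
Final holders: {T3,T4} -> T3 in holders

Answer: yes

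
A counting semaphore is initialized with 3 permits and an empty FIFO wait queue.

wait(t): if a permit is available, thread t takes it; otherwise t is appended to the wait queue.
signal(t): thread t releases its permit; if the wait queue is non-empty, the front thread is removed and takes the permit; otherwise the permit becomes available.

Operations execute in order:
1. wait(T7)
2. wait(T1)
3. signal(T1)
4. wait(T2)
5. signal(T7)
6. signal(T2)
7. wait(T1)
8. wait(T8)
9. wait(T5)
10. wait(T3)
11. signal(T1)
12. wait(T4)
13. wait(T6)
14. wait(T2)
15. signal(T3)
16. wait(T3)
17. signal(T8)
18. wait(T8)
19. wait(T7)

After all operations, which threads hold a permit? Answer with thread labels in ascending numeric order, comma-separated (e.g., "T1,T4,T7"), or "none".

Answer: T4,T5,T6

Derivation:
Step 1: wait(T7) -> count=2 queue=[] holders={T7}
Step 2: wait(T1) -> count=1 queue=[] holders={T1,T7}
Step 3: signal(T1) -> count=2 queue=[] holders={T7}
Step 4: wait(T2) -> count=1 queue=[] holders={T2,T7}
Step 5: signal(T7) -> count=2 queue=[] holders={T2}
Step 6: signal(T2) -> count=3 queue=[] holders={none}
Step 7: wait(T1) -> count=2 queue=[] holders={T1}
Step 8: wait(T8) -> count=1 queue=[] holders={T1,T8}
Step 9: wait(T5) -> count=0 queue=[] holders={T1,T5,T8}
Step 10: wait(T3) -> count=0 queue=[T3] holders={T1,T5,T8}
Step 11: signal(T1) -> count=0 queue=[] holders={T3,T5,T8}
Step 12: wait(T4) -> count=0 queue=[T4] holders={T3,T5,T8}
Step 13: wait(T6) -> count=0 queue=[T4,T6] holders={T3,T5,T8}
Step 14: wait(T2) -> count=0 queue=[T4,T6,T2] holders={T3,T5,T8}
Step 15: signal(T3) -> count=0 queue=[T6,T2] holders={T4,T5,T8}
Step 16: wait(T3) -> count=0 queue=[T6,T2,T3] holders={T4,T5,T8}
Step 17: signal(T8) -> count=0 queue=[T2,T3] holders={T4,T5,T6}
Step 18: wait(T8) -> count=0 queue=[T2,T3,T8] holders={T4,T5,T6}
Step 19: wait(T7) -> count=0 queue=[T2,T3,T8,T7] holders={T4,T5,T6}
Final holders: T4,T5,T6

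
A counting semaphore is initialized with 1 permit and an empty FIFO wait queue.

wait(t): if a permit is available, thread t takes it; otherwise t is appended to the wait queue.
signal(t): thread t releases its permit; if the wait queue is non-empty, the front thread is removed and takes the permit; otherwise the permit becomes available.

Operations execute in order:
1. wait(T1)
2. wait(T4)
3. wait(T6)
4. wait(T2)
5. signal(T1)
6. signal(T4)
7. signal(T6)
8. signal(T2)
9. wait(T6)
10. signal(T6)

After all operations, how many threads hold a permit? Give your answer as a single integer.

Step 1: wait(T1) -> count=0 queue=[] holders={T1}
Step 2: wait(T4) -> count=0 queue=[T4] holders={T1}
Step 3: wait(T6) -> count=0 queue=[T4,T6] holders={T1}
Step 4: wait(T2) -> count=0 queue=[T4,T6,T2] holders={T1}
Step 5: signal(T1) -> count=0 queue=[T6,T2] holders={T4}
Step 6: signal(T4) -> count=0 queue=[T2] holders={T6}
Step 7: signal(T6) -> count=0 queue=[] holders={T2}
Step 8: signal(T2) -> count=1 queue=[] holders={none}
Step 9: wait(T6) -> count=0 queue=[] holders={T6}
Step 10: signal(T6) -> count=1 queue=[] holders={none}
Final holders: {none} -> 0 thread(s)

Answer: 0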